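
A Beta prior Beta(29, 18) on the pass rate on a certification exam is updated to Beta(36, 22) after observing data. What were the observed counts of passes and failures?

A Beta(α, β) prior with s successes and f failures in binomial data gives a Beta(α+s, β+f) posterior.
So s = 36 − 29 = 7 and f = 22 − 18 = 4.

7 passes and 4 failures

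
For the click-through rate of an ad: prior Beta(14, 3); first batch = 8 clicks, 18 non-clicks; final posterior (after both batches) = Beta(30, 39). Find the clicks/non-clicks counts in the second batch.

Sequential conjugate updates are equivalent to a single update on the pooled data, so total successes = posterior α − prior α and total failures = posterior β − prior β.
Total across both batches: 30−14=16 clicks, 39−3=36 non-clicks.
Subtract the first batch: 16−8=8 clicks and 36−18=18 non-clicks.

8 clicks and 18 non-clicks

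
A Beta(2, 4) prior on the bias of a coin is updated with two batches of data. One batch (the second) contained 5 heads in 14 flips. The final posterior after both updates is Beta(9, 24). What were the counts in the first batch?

Because Beta–binomial updating is additive in the counts, the combined data contributed (α_post−α_prior, β_post−β_prior) successes and failures.
Total across both batches: 9−2=7 heads, 24−4=20 tails.
Subtract the second batch: 7−5=2 heads and 20−9=11 tails.

2 heads and 11 tails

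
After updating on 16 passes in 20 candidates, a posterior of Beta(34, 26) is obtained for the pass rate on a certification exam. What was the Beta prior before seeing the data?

Beta(18, 22)

Beta is conjugate to the binomial likelihood: posterior = Beta(a+s, b+f).
So a = 34 − 16 = 18 and b = 26 − 4 = 22.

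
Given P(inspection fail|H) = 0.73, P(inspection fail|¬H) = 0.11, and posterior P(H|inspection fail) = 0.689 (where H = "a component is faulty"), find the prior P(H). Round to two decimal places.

P(H) = 0.25

In odds form, posterior odds = prior odds × likelihood ratio, so prior odds = posterior odds ÷ LR.
Posterior odds = 0.689/(1−0.689) = 2.2154. LR = 0.73/0.11 = 6.6364.
Prior odds = 2.2154/6.6364 = 0.3338, so P(H) = 0.3338/(1+0.3338) ≈ 0.25.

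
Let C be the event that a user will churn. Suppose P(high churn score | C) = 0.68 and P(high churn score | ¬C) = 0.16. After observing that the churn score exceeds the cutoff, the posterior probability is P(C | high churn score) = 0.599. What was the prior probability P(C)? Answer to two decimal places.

Bayes' rule in odds form gives O(C|E) = O(C)·[P(E|C)/P(E|¬C)], hence O(C) = O(C|E)/LR.
Posterior odds = 0.599/(1−0.599) = 1.4938. LR = 0.68/0.16 = 4.2500.
Prior odds = 1.4938/4.2500 = 0.3515, so P(C) = 0.3515/(1+0.3515) ≈ 0.26.

P(C) = 0.26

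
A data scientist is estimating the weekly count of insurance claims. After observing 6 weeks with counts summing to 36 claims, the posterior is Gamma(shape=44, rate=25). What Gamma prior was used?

A Gamma(α, β) prior (rate parametrization) on a Poisson rate with n observations summing to S gives posterior Gamma(α+S, β+n).
So α = 44 − 36 = 8 and β = 25 − 6 = 19.

Gamma(shape=8, rate=19)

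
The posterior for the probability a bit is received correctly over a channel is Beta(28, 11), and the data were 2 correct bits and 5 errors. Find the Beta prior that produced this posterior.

A Beta(α, β) prior with s successes and f failures in binomial data gives a Beta(α+s, β+f) posterior.
So α = 28 − 2 = 26 and β = 11 − 5 = 6.

Beta(26, 6)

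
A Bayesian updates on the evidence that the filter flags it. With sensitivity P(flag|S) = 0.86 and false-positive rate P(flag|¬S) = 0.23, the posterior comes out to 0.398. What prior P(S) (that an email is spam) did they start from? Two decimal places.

P(S) = 0.15

Bayes' rule in odds form gives O(S|E) = O(S)·[P(E|S)/P(E|¬S)], hence O(S) = O(S|E)/LR.
Posterior odds = 0.398/(1−0.398) = 0.6611. LR = 0.86/0.23 = 3.7391.
Prior odds = 0.6611/3.7391 = 0.1768, so P(S) = 0.1768/(1+0.1768) ≈ 0.15.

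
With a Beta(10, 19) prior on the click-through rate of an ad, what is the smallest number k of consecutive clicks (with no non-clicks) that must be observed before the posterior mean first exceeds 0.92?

After k clicks and 0 non-clicks the posterior is Beta(10+k, 19), with mean (10+k)/(10+19+k).
Set (10+k)/(29+k) > 0.92 and solve: k > (0.92·29 − 10)/(1 − 0.92) = 208.500.
The smallest integer exceeding 208.500 is 209, and checking k=209: (219)/(238) = 0.9202 > 0.92.

k = 209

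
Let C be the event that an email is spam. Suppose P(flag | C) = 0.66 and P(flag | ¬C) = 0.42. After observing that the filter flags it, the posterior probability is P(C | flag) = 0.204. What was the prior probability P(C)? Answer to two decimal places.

P(C) = 0.14

In odds form, posterior odds = prior odds × likelihood ratio, so prior odds = posterior odds ÷ LR.
Posterior odds = 0.204/(1−0.204) = 0.2563. LR = 0.66/0.42 = 1.5714.
Prior odds = 0.2563/1.5714 = 0.1631, so P(C) = 0.1631/(1+0.1631) ≈ 0.14.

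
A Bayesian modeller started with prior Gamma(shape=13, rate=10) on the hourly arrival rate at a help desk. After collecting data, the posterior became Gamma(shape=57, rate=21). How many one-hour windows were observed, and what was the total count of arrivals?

Gamma–Poisson conjugacy: posterior shape = α + Σxᵢ, posterior rate = β + n.
Matching: Σxᵢ = 57 − 13 = 44 and n = 21 − 10 = 11.

n = 11 one-hour windows with total 44 arrivals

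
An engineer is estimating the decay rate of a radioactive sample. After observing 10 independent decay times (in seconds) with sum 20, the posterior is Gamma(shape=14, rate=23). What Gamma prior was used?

Gamma–exponential conjugacy: posterior shape = α + n, posterior rate = β + Σtᵢ.
So α = 14 − 10 = 4 and β = 23 − 20 = 3.

Gamma(shape=4, rate=3)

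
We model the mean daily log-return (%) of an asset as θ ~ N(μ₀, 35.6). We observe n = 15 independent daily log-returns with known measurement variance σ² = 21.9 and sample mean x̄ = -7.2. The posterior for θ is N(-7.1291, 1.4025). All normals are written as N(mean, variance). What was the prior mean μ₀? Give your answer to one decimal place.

With known observation variance, the Normal–Normal posterior has precision τ_n = τ₀ + n/σ² and mean μ_n = (τ₀μ₀ + (n/σ²)x̄)/τ_n.
Here τ₀ = 1/35.6 = 0.028090 and τ_data = 15/21.9 = 0.684932, so τ_n = 0.713022.
Rearranging for μ₀: μ₀ = (μ_n·τ_n − τ_data·x̄)/τ₀ = (-7.1291·0.713022 − 0.684932·-7.2) / 0.028090 = -0.151695/0.028090 ≈ -5.4.

μ₀ = -5.4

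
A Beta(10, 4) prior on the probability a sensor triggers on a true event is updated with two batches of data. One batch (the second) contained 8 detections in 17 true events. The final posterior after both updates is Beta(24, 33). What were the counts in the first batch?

6 detections and 20 misses

Because Beta–binomial updating is additive in the counts, the combined data contributed (α_post−α_prior, β_post−β_prior) successes and failures.
Total across both batches: 24−10=14 detections, 33−4=29 misses.
Subtract the second batch: 14−8=6 detections and 29−9=20 misses.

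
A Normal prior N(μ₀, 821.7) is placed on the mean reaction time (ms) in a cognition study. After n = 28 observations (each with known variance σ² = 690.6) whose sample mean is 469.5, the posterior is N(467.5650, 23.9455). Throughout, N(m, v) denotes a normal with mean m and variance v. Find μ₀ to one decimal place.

μ₀ = 403.1

The posterior mean is a precision-weighted average: μ_n = (τ₀μ₀ + τ_data·x̄)/(τ₀+τ_data), with τ₀=1/σ₀² and τ_data=n/σ².
Here τ₀ = 1/821.7 = 0.001217 and τ_data = 28/690.6 = 0.040544, so τ_n = 0.041761.
Rearranging for μ₀: μ₀ = (μ_n·τ_n − τ_data·x̄)/τ₀ = (467.5650·0.041761 − 0.040544·469.5) / 0.001217 = 0.490574/0.001217 ≈ 403.1.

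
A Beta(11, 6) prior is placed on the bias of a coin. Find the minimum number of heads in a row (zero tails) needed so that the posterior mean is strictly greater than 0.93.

k = 69

After k heads and 0 tails the posterior is Beta(11+k, 6), with mean (11+k)/(11+6+k).
Set (11+k)/(17+k) > 0.93 and solve: k > (0.93·17 − 11)/(1 − 0.93) = 68.714.
The smallest integer exceeding 68.714 is 69, and checking k=69: (80)/(86) = 0.9302 > 0.93.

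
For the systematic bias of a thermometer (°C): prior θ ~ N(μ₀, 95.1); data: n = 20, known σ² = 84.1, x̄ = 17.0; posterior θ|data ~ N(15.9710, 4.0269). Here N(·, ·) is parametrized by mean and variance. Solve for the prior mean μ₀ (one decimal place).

With known observation variance, the Normal–Normal posterior has precision τ_n = τ₀ + n/σ² and mean μ_n = (τ₀μ₀ + (n/σ²)x̄)/τ_n.
Here τ₀ = 1/95.1 = 0.010515 and τ_data = 20/84.1 = 0.237812, so τ_n = 0.248327.
Rearranging for μ₀: μ₀ = (μ_n·τ_n − τ_data·x̄)/τ₀ = (15.9710·0.248327 − 0.237812·17.0) / 0.010515 = -0.076773/0.010515 ≈ -7.3.

μ₀ = -7.3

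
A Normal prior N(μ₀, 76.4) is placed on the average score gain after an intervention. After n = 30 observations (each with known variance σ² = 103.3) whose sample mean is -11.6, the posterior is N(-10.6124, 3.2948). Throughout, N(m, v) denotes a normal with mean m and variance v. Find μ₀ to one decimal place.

The posterior mean is a precision-weighted average: μ_n = (τ₀μ₀ + τ_data·x̄)/(τ₀+τ_data), with τ₀=1/σ₀² and τ_data=n/σ².
Here τ₀ = 1/76.4 = 0.013089 and τ_data = 30/103.3 = 0.290416, so τ_n = 0.303505.
Rearranging for μ₀: μ₀ = (μ_n·τ_n − τ_data·x̄)/τ₀ = (-10.6124·0.303505 − 0.290416·-11.6) / 0.013089 = 0.147909/0.013089 ≈ 11.3.

μ₀ = 11.3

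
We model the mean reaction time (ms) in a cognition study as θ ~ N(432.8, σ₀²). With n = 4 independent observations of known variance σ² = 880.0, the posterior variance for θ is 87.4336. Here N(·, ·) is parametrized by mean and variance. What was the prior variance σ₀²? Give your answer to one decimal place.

σ₀² = 145.1

For the Normal–Normal model with known σ², precisions add: τ_n = τ₀ + n/σ².
So 1/σ₀² = 1/87.4336 − 4/880.0 = 0.011437 − 0.004545 = 0.006892.
Hence σ₀² = 1/0.006892 ≈ 145.1.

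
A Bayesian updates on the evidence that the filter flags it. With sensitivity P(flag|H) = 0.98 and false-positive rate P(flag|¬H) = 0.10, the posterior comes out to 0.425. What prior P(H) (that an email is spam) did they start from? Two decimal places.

P(H) = 0.07

In odds form, posterior odds = prior odds × likelihood ratio, so prior odds = posterior odds ÷ LR.
Posterior odds = 0.425/(1−0.425) = 0.7391. LR = 0.98/0.10 = 9.8000.
Prior odds = 0.7391/9.8000 = 0.0754, so P(H) = 0.0754/(1+0.0754) ≈ 0.07.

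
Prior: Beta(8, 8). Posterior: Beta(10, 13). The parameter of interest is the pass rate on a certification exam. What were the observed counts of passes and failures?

A Beta(α, β) prior with s successes and f failures in binomial data gives a Beta(α+s, β+f) posterior.
Match parameters: s=10−8=2, f=13−8=5.

2 passes and 5 failures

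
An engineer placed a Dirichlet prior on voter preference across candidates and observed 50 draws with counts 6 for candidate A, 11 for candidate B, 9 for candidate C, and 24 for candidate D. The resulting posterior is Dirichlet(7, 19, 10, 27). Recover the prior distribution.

Dirichlet(1, 8, 1, 3)

For a Dirichlet(α) prior with multinomial counts c, the posterior is Dirichlet(α + c) componentwise.
Subtract each count from the matching posterior parameter: 7−6=1, 19−11=8, 10−9=1, 27−24=3.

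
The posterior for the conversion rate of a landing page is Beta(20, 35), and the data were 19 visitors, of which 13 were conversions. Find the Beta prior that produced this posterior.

A Beta(α, β) prior with s successes and f failures in binomial data gives a Beta(α+s, β+f) posterior.
So α = 20 − 13 = 7 and β = 35 − 6 = 29.

Beta(7, 29)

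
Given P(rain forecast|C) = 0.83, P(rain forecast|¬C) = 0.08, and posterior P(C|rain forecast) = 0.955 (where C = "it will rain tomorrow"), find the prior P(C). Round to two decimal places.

In odds form, posterior odds = prior odds × likelihood ratio, so prior odds = posterior odds ÷ LR.
Posterior odds = 0.955/(1−0.955) = 21.2222. LR = 0.83/0.08 = 10.3750.
Prior odds = 21.2222/10.3750 = 2.0455, so P(C) = 2.0455/(1+2.0455) ≈ 0.67.

P(C) = 0.67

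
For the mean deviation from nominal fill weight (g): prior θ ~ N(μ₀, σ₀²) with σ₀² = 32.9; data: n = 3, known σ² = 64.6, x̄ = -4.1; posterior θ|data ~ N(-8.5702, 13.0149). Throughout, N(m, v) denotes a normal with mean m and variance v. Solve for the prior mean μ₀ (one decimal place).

With known observation variance, the Normal–Normal posterior has precision τ_n = τ₀ + n/σ² and mean μ_n = (τ₀μ₀ + (n/σ²)x̄)/τ_n.
Here τ₀ = 1/32.9 = 0.030395 and τ_data = 3/64.6 = 0.046440, so τ_n = 0.076835.
Rearranging for μ₀: μ₀ = (μ_n·τ_n − τ_data·x̄)/τ₀ = (-8.5702·0.076835 − 0.046440·-4.1) / 0.030395 = -0.468087/0.030395 ≈ -15.4.

μ₀ = -15.4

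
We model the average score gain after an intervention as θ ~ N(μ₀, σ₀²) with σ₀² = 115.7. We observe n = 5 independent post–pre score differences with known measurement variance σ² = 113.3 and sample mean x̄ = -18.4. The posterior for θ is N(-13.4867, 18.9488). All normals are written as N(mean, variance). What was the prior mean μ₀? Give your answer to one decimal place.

The posterior mean is a precision-weighted average: μ_n = (τ₀μ₀ + τ_data·x̄)/(τ₀+τ_data), with τ₀=1/σ₀² and τ_data=n/σ².
Here τ₀ = 1/115.7 = 0.008643 and τ_data = 5/113.3 = 0.044131, so τ_n = 0.052774.
Rearranging for μ₀: μ₀ = (μ_n·τ_n − τ_data·x̄)/τ₀ = (-13.4867·0.052774 − 0.044131·-18.4) / 0.008643 = 0.100263/0.008643 ≈ 11.6.

μ₀ = 11.6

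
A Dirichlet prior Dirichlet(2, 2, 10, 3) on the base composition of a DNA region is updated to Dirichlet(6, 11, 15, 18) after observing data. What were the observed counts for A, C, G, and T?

For a Dirichlet(α) prior with multinomial counts c, the posterior is Dirichlet(α + c) componentwise.
Counts are posterior − prior componentwise: 6−2=4, 11−2=9, 15−10=5, 18−3=15.

counts (4, 9, 5, 15)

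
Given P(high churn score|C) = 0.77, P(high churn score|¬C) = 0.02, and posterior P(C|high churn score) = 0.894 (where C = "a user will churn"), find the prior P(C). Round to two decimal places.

P(C) = 0.18

Bayes' rule in odds form gives O(C|E) = O(C)·[P(E|C)/P(E|¬C)], hence O(C) = O(C|E)/LR.
Posterior odds = 0.894/(1−0.894) = 8.4340. LR = 0.77/0.02 = 38.5000.
Prior odds = 8.4340/38.5000 = 0.2191, so P(C) = 0.2191/(1+0.2191) ≈ 0.18.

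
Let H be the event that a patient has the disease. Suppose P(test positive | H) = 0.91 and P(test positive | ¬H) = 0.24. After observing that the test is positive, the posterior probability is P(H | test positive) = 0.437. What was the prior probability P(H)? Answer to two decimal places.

P(H) = 0.17

Bayes' rule in odds form gives O(H|E) = O(H)·[P(E|H)/P(E|¬H)], hence O(H) = O(H|E)/LR.
Posterior odds = 0.437/(1−0.437) = 0.7762. LR = 0.91/0.24 = 3.7917.
Prior odds = 0.7762/3.7917 = 0.2047, so P(H) = 0.2047/(1+0.2047) ≈ 0.17.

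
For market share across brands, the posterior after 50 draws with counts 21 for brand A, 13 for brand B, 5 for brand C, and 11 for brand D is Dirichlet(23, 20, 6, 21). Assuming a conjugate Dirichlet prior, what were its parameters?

For a Dirichlet(α) prior with multinomial counts c, the posterior is Dirichlet(α + c) componentwise.
Subtract each count from the matching posterior parameter: 23−21=2, 20−13=7, 6−5=1, 21−11=10.

Dirichlet(2, 7, 1, 10)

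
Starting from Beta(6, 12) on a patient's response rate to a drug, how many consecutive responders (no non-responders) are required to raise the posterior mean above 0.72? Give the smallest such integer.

k = 25

After k responders and 0 non-responders the posterior is Beta(6+k, 12), with mean (6+k)/(6+12+k).
Set (6+k)/(18+k) > 0.72 and solve: k > (0.72·18 − 6)/(1 − 0.72) = 24.857.
The smallest integer exceeding 24.857 is 25, and checking k=25: (31)/(43) = 0.7209 > 0.72.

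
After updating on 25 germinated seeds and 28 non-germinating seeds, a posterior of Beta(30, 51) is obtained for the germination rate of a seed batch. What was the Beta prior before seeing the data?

Beta(5, 23)

Beta is conjugate to the binomial likelihood: posterior = Beta(α+s, β+f).
So α = 30 − 25 = 5 and β = 51 − 28 = 23.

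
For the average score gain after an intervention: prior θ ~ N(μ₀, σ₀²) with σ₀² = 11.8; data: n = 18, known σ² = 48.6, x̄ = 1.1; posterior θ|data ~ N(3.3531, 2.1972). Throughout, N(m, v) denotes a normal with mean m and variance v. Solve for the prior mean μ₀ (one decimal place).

The posterior mean is a precision-weighted average: μ_n = (τ₀μ₀ + τ_data·x̄)/(τ₀+τ_data), with τ₀=1/σ₀² and τ_data=n/σ².
Here τ₀ = 1/11.8 = 0.084746 and τ_data = 18/48.6 = 0.370370, so τ_n = 0.455116.
Rearranging for μ₀: μ₀ = (μ_n·τ_n − τ_data·x̄)/τ₀ = (3.3531·0.455116 − 0.370370·1.1) / 0.084746 = 1.118642/0.084746 ≈ 13.2.

μ₀ = 13.2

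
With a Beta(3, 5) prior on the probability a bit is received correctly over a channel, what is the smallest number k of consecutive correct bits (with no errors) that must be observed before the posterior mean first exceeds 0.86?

After k correct bits and 0 errors the posterior is Beta(3+k, 5), with mean (3+k)/(3+5+k).
Set (3+k)/(8+k) > 0.86 and solve: k > (0.86·8 − 3)/(1 − 0.86) = 27.714.
The smallest integer exceeding 27.714 is 28, and checking k=28: (31)/(36) = 0.8611 > 0.86.

k = 28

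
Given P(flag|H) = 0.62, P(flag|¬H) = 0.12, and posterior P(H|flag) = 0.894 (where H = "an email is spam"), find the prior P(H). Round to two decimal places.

P(H) = 0.62

In odds form, posterior odds = prior odds × likelihood ratio, so prior odds = posterior odds ÷ LR.
Posterior odds = 0.894/(1−0.894) = 8.4340. LR = 0.62/0.12 = 5.1667.
Prior odds = 8.4340/5.1667 = 1.6324, so P(H) = 1.6324/(1+1.6324) ≈ 0.62.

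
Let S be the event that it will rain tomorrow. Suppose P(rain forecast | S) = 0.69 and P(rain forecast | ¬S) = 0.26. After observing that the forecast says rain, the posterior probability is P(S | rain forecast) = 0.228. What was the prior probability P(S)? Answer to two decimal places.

P(S) = 0.10

Bayes' rule in odds form gives O(S|E) = O(S)·[P(E|S)/P(E|¬S)], hence O(S) = O(S|E)/LR.
Posterior odds = 0.228/(1−0.228) = 0.2953. LR = 0.69/0.26 = 2.6538.
Prior odds = 0.2953/2.6538 = 0.1113, so P(S) = 0.1113/(1+0.1113) ≈ 0.10.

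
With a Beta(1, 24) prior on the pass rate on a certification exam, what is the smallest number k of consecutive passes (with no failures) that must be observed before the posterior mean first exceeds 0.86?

k = 147

After k passes and 0 failures the posterior is Beta(1+k, 24), with mean (1+k)/(1+24+k).
Set (1+k)/(25+k) > 0.86 and solve: k > (0.86·25 − 1)/(1 − 0.86) = 146.429.
The smallest integer exceeding 146.429 is 147.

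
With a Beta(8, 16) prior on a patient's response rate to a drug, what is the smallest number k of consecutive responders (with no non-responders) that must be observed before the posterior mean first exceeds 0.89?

k = 122

After k responders and 0 non-responders the posterior is Beta(8+k, 16), with mean (8+k)/(8+16+k).
Set (8+k)/(24+k) > 0.89 and solve: k > (0.89·24 − 8)/(1 − 0.89) = 121.455.
The smallest integer exceeding 121.455 is 122.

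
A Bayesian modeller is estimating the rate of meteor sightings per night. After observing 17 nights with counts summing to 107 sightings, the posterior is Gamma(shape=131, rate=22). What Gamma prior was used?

Gamma(shape=24, rate=5)

Gamma–Poisson conjugacy: posterior shape = α + Σxᵢ, posterior rate = β + n.
So α = 131 − 107 = 24 and β = 22 − 17 = 5.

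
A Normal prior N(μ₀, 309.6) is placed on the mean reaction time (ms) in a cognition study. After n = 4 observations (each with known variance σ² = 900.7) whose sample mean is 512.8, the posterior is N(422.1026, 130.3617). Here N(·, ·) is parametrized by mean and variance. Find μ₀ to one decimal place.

μ₀ = 297.4

The posterior mean is a precision-weighted average: μ_n = (τ₀μ₀ + τ_data·x̄)/(τ₀+τ_data), with τ₀=1/σ₀² and τ_data=n/σ².
Here τ₀ = 1/309.6 = 0.003230 and τ_data = 4/900.7 = 0.004441, so τ_n = 0.007671.
Rearranging for μ₀: μ₀ = (μ_n·τ_n − τ_data·x̄)/τ₀ = (422.1026·0.007671 − 0.004441·512.8) / 0.003230 = 0.960604/0.003230 ≈ 297.4.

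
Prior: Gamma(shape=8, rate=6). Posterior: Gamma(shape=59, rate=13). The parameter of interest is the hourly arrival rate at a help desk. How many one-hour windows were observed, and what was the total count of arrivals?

n = 7 one-hour windows with total 51 arrivals

Gamma–Poisson conjugacy: posterior shape = α + Σxᵢ, posterior rate = β + n.
Matching: Σxᵢ = 59 − 8 = 51 and n = 13 − 6 = 7.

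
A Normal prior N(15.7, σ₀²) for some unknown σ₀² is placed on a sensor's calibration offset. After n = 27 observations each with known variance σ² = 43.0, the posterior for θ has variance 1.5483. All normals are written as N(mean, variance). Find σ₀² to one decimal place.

σ₀² = 55.7

For the Normal–Normal model with known σ², precisions add: τ_n = τ₀ + n/σ².
So 1/σ₀² = 1/1.5483 − 27/43.0 = 0.645870 − 0.627907 = 0.017963.
Hence σ₀² = 1/0.017963 ≈ 55.7.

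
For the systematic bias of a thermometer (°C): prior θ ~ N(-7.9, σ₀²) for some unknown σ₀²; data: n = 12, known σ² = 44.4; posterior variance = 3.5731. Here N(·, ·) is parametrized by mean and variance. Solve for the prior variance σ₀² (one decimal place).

σ₀² = 104.2

Posterior precision equals prior precision plus data precision: 1/σ_n² = 1/σ₀² + n/σ².
So 1/σ₀² = 1/3.5731 − 12/44.4 = 0.279869 − 0.270270 = 0.009599.
Hence σ₀² = 1/0.009599 ≈ 104.2.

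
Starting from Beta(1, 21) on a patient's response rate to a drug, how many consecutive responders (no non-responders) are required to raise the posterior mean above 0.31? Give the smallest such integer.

k = 9

After k responders and 0 non-responders the posterior is Beta(1+k, 21), with mean (1+k)/(1+21+k).
Set (1+k)/(22+k) > 0.31 and solve: k > (0.31·22 − 1)/(1 − 0.31) = 8.435.
The smallest integer exceeding 8.435 is 9.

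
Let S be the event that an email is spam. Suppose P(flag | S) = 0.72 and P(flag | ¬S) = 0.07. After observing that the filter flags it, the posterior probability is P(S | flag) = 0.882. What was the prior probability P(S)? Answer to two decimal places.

In odds form, posterior odds = prior odds × likelihood ratio, so prior odds = posterior odds ÷ LR.
Posterior odds = 0.882/(1−0.882) = 7.4746. LR = 0.72/0.07 = 10.2857.
Prior odds = 7.4746/10.2857 = 0.7267, so P(S) = 0.7267/(1+0.7267) ≈ 0.42.

P(S) = 0.42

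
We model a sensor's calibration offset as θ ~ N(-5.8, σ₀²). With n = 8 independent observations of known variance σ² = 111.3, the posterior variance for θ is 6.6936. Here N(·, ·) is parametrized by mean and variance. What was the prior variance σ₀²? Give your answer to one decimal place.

Posterior precision equals prior precision plus data precision: 1/σ_n² = 1/σ₀² + n/σ².
So 1/σ₀² = 1/6.6936 − 8/111.3 = 0.149396 − 0.071878 = 0.077518.
Hence σ₀² = 1/0.077518 ≈ 12.9.

σ₀² = 12.9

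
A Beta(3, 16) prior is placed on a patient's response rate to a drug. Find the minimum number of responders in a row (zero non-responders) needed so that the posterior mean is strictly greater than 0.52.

After k responders and 0 non-responders the posterior is Beta(3+k, 16), with mean (3+k)/(3+16+k).
Set (3+k)/(19+k) > 0.52 and solve: k > (0.52·19 − 3)/(1 − 0.52) = 14.333.
The smallest integer exceeding 14.333 is 15, and checking k=15: (18)/(34) = 0.5294 > 0.52.

k = 15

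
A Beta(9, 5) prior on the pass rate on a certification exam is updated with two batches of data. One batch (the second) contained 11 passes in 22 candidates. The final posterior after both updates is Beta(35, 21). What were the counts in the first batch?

15 passes and 5 failures

Because Beta–binomial updating is additive in the counts, the combined data contributed (α_post−α_prior, β_post−β_prior) successes and failures.
Total across both batches: 35−9=26 passes, 21−5=16 failures.
Subtract the second batch: 26−11=15 passes and 16−11=5 failures.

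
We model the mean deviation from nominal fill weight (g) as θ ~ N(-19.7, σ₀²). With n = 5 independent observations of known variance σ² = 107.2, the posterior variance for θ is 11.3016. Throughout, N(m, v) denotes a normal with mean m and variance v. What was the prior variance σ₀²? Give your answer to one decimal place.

Posterior precision equals prior precision plus data precision: 1/σ_n² = 1/σ₀² + n/σ².
So 1/σ₀² = 1/11.3016 − 5/107.2 = 0.088483 − 0.046642 = 0.041841.
Hence σ₀² = 1/0.041841 ≈ 23.9.

σ₀² = 23.9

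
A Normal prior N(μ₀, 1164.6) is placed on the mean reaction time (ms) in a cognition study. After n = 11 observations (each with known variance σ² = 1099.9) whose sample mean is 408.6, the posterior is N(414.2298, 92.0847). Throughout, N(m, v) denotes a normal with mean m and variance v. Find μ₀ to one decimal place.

μ₀ = 479.8

The posterior mean is a precision-weighted average: μ_n = (τ₀μ₀ + τ_data·x̄)/(τ₀+τ_data), with τ₀=1/σ₀² and τ_data=n/σ².
Here τ₀ = 1/1164.6 = 0.000859 and τ_data = 11/1099.9 = 0.010001, so τ_n = 0.010860.
Rearranging for μ₀: μ₀ = (μ_n·τ_n − τ_data·x̄)/τ₀ = (414.2298·0.010860 − 0.010001·408.6) / 0.000859 = 0.412127/0.000859 ≈ 479.8.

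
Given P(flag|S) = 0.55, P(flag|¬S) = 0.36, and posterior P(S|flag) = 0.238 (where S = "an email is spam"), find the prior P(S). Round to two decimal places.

Bayes' rule in odds form gives O(S|E) = O(S)·[P(E|S)/P(E|¬S)], hence O(S) = O(S|E)/LR.
Posterior odds = 0.238/(1−0.238) = 0.3123. LR = 0.55/0.36 = 1.5278.
Prior odds = 0.3123/1.5278 = 0.2044, so P(S) = 0.2044/(1+0.2044) ≈ 0.17.

P(S) = 0.17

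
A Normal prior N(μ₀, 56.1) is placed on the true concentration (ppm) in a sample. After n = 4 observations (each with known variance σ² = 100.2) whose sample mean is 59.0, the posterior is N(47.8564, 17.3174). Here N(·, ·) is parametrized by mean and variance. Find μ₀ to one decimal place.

μ₀ = 22.9

The posterior mean is a precision-weighted average: μ_n = (τ₀μ₀ + τ_data·x̄)/(τ₀+τ_data), with τ₀=1/σ₀² and τ_data=n/σ².
Here τ₀ = 1/56.1 = 0.017825 and τ_data = 4/100.2 = 0.039920, so τ_n = 0.057745.
Rearranging for μ₀: μ₀ = (μ_n·τ_n − τ_data·x̄)/τ₀ = (47.8564·0.057745 − 0.039920·59.0) / 0.017825 = 0.408188/0.017825 ≈ 22.9.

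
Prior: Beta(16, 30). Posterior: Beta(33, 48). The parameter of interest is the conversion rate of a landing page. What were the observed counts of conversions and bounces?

Under Beta–binomial conjugacy the posterior parameters are (a+s, b+f).
So s = 33 − 16 = 17 and f = 48 − 30 = 18.

17 conversions and 18 bounces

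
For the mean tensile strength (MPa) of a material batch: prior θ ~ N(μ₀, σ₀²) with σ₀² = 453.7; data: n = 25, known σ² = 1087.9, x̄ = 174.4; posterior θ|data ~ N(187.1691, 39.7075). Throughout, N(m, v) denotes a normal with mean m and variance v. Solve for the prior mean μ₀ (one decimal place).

μ₀ = 320.3

The posterior mean is a precision-weighted average: μ_n = (τ₀μ₀ + τ_data·x̄)/(τ₀+τ_data), with τ₀=1/σ₀² and τ_data=n/σ².
Here τ₀ = 1/453.7 = 0.002204 and τ_data = 25/1087.9 = 0.022980, so τ_n = 0.025184.
Rearranging for μ₀: μ₀ = (μ_n·τ_n − τ_data·x̄)/τ₀ = (187.1691·0.025184 − 0.022980·174.4) / 0.002204 = 0.705955/0.002204 ≈ 320.3.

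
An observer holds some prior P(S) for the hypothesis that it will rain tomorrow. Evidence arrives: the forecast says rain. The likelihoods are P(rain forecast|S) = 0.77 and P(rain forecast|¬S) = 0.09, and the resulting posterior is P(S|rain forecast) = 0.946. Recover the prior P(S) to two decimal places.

Bayes' rule in odds form gives O(S|E) = O(S)·[P(E|S)/P(E|¬S)], hence O(S) = O(S|E)/LR.
Posterior odds = 0.946/(1−0.946) = 17.5185. LR = 0.77/0.09 = 8.5556.
Prior odds = 17.5185/8.5556 = 2.0476, so P(S) = 2.0476/(1+2.0476) ≈ 0.67.

P(S) = 0.67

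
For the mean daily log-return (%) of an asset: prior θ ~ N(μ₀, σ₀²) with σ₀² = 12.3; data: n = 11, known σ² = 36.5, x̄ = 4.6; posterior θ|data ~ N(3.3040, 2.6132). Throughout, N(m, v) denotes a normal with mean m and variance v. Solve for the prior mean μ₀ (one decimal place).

μ₀ = -1.5

The posterior mean is a precision-weighted average: μ_n = (τ₀μ₀ + τ_data·x̄)/(τ₀+τ_data), with τ₀=1/σ₀² and τ_data=n/σ².
Here τ₀ = 1/12.3 = 0.081301 and τ_data = 11/36.5 = 0.301370, so τ_n = 0.382671.
Rearranging for μ₀: μ₀ = (μ_n·τ_n − τ_data·x̄)/τ₀ = (3.3040·0.382671 − 0.301370·4.6) / 0.081301 = -0.121957/0.081301 ≈ -1.5.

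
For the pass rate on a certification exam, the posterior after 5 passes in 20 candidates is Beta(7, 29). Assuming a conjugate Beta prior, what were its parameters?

Beta(2, 14)

Under Beta–binomial conjugacy the posterior parameters are (a+s, b+f).
So a = 7 − 5 = 2 and b = 29 − 15 = 14.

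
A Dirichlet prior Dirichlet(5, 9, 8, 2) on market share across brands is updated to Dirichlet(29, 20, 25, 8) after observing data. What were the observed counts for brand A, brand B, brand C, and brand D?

For a Dirichlet(α) prior with multinomial counts c, the posterior is Dirichlet(α + c) componentwise.
Counts are posterior − prior componentwise: 29−5=24, 20−9=11, 25−8=17, 8−2=6.

counts (24, 11, 17, 6)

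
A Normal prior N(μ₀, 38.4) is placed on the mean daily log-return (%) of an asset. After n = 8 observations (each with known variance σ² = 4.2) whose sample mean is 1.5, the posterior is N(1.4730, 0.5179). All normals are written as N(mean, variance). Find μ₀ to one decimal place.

μ₀ = -0.5

The posterior mean is a precision-weighted average: μ_n = (τ₀μ₀ + τ_data·x̄)/(τ₀+τ_data), with τ₀=1/σ₀² and τ_data=n/σ².
Here τ₀ = 1/38.4 = 0.026042 and τ_data = 8/4.2 = 1.904762, so τ_n = 1.930804.
Rearranging for μ₀: μ₀ = (μ_n·τ_n − τ_data·x̄)/τ₀ = (1.4730·1.930804 − 1.904762·1.5) / 0.026042 = -0.013069/0.026042 ≈ -0.5.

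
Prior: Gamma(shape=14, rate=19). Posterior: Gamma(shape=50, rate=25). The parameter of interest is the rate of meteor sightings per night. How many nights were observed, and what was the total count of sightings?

n = 6 nights with total 36 sightings

Gamma–Poisson conjugacy: posterior shape = α + Σxᵢ, posterior rate = β + n.
Matching: Σxᵢ = 50 − 14 = 36 and n = 25 − 19 = 6.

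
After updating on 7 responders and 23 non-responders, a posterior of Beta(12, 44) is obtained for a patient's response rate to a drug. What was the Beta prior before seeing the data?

Under Beta–binomial conjugacy the posterior parameters are (a+s, b+f).
So a = 12 − 7 = 5 and b = 44 − 23 = 21.

Beta(5, 21)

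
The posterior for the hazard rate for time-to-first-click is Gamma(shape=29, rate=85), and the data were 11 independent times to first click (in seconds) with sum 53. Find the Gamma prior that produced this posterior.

For an exponential likelihood with a Gamma(α, β) prior on the rate, n observations with total T give posterior Gamma(α+n, β+T).
So α = 29 − 11 = 18 and β = 85 − 53 = 32.

Gamma(shape=18, rate=32)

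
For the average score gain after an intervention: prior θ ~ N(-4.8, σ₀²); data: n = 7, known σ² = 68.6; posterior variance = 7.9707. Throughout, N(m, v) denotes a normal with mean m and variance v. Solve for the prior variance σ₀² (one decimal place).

Posterior precision equals prior precision plus data precision: 1/σ_n² = 1/σ₀² + n/σ².
So 1/σ₀² = 1/7.9707 − 7/68.6 = 0.125459 − 0.102041 = 0.023418.
Hence σ₀² = 1/0.023418 ≈ 42.7.

σ₀² = 42.7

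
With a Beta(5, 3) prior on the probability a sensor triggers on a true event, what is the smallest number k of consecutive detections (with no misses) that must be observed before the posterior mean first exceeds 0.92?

k = 30

After k detections and 0 misses the posterior is Beta(5+k, 3), with mean (5+k)/(5+3+k).
Set (5+k)/(8+k) > 0.92 and solve: k > (0.92·8 − 5)/(1 − 0.92) = 29.500.
The smallest integer exceeding 29.500 is 30, and checking k=30: (35)/(38) = 0.9211 > 0.92.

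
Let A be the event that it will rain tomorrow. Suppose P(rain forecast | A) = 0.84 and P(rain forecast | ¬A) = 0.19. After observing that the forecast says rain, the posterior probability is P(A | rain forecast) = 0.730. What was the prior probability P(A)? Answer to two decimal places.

Bayes' rule in odds form gives O(A|E) = O(A)·[P(E|A)/P(E|¬A)], hence O(A) = O(A|E)/LR.
Posterior odds = 0.730/(1−0.730) = 2.7037. LR = 0.84/0.19 = 4.4211.
Prior odds = 2.7037/4.4211 = 0.6115, so P(A) = 0.6115/(1+0.6115) ≈ 0.38.

P(A) = 0.38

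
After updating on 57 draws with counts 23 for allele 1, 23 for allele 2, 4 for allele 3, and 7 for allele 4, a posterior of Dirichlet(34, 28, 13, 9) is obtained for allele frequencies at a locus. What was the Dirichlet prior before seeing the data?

Dirichlet(11, 5, 9, 2)

For a Dirichlet(α) prior with multinomial counts c, the posterior is Dirichlet(α + c) componentwise.
Subtract each count from the matching posterior parameter: 34−23=11, 28−23=5, 13−4=9, 9−7=2.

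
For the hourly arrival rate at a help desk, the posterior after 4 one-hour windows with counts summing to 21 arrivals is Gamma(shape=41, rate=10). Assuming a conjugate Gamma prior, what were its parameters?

Gamma(shape=20, rate=6)

A Gamma(α, β) prior (rate parametrization) on a Poisson rate with n observations summing to S gives posterior Gamma(α+S, β+n).
So α = 41 − 21 = 20 and β = 10 − 4 = 6.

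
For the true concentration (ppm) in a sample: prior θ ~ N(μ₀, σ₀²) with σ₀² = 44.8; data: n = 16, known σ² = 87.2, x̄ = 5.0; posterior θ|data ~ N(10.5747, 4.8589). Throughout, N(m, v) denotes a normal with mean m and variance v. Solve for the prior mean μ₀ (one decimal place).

With known observation variance, the Normal–Normal posterior has precision τ_n = τ₀ + n/σ² and mean μ_n = (τ₀μ₀ + (n/σ²)x̄)/τ_n.
Here τ₀ = 1/44.8 = 0.022321 and τ_data = 16/87.2 = 0.183486, so τ_n = 0.205807.
Rearranging for μ₀: μ₀ = (μ_n·τ_n − τ_data·x̄)/τ₀ = (10.5747·0.205807 − 0.183486·5.0) / 0.022321 = 1.258917/0.022321 ≈ 56.4.

μ₀ = 56.4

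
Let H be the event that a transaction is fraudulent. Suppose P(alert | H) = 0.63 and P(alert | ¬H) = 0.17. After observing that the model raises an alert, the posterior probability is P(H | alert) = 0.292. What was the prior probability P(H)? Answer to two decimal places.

P(H) = 0.10

In odds form, posterior odds = prior odds × likelihood ratio, so prior odds = posterior odds ÷ LR.
Posterior odds = 0.292/(1−0.292) = 0.4124. LR = 0.63/0.17 = 3.7059.
Prior odds = 0.4124/3.7059 = 0.1113, so P(H) = 0.1113/(1+0.1113) ≈ 0.10.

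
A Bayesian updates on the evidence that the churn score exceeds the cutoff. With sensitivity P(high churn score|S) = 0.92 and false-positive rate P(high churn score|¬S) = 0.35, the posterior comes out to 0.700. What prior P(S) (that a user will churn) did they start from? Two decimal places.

Bayes' rule in odds form gives O(S|E) = O(S)·[P(E|S)/P(E|¬S)], hence O(S) = O(S|E)/LR.
Posterior odds = 0.700/(1−0.700) = 2.3333. LR = 0.92/0.35 = 2.6286.
Prior odds = 2.3333/2.6286 = 0.8877, so P(S) = 0.8877/(1+0.8877) ≈ 0.47.

P(S) = 0.47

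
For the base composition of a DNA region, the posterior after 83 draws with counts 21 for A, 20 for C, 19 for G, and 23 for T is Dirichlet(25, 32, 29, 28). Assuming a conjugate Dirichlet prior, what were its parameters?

Dirichlet(4, 12, 10, 5)

For a Dirichlet(α) prior with multinomial counts c, the posterior is Dirichlet(α + c) componentwise.
Subtract each count from the matching posterior parameter: 25−21=4, 32−20=12, 29−19=10, 28−23=5.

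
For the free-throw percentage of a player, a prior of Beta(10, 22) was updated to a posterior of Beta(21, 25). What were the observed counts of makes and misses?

A Beta(a, b) prior with s successes and f failures in binomial data gives a Beta(a+s, b+f) posterior.
Match parameters: s=21−10=11, f=25−22=3.

11 makes and 3 misses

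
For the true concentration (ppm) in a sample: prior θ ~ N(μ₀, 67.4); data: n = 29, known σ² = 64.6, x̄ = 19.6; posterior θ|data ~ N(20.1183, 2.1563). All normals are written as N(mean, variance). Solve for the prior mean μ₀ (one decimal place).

μ₀ = 35.8

The posterior mean is a precision-weighted average: μ_n = (τ₀μ₀ + τ_data·x̄)/(τ₀+τ_data), with τ₀=1/σ₀² and τ_data=n/σ².
Here τ₀ = 1/67.4 = 0.014837 and τ_data = 29/64.6 = 0.448916, so τ_n = 0.463753.
Rearranging for μ₀: μ₀ = (μ_n·τ_n − τ_data·x̄)/τ₀ = (20.1183·0.463753 − 0.448916·19.6) / 0.014837 = 0.531168/0.014837 ≈ 35.8.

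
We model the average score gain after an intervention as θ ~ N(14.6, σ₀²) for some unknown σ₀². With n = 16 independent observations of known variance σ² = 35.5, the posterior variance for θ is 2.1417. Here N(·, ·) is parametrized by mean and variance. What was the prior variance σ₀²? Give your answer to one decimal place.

For the Normal–Normal model with known σ², precisions add: τ_n = τ₀ + n/σ².
So 1/σ₀² = 1/2.1417 − 16/35.5 = 0.466919 − 0.450704 = 0.016215.
Hence σ₀² = 1/0.016215 ≈ 61.7.

σ₀² = 61.7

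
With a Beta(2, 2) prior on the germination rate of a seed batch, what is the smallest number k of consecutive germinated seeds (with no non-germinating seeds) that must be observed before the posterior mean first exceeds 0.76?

k = 5

After k germinated seeds and 0 non-germinating seeds the posterior is Beta(2+k, 2), with mean (2+k)/(2+2+k).
Set (2+k)/(4+k) > 0.76 and solve: k > (0.76·4 − 2)/(1 − 0.76) = 4.333.
The smallest integer exceeding 4.333 is 5, and checking k=5: (7)/(9) = 0.7778 > 0.76.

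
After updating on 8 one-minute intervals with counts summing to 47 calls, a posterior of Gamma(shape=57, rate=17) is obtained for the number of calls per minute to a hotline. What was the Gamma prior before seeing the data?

Gamma(shape=10, rate=9)

A Gamma(α, β) prior (rate parametrization) on a Poisson rate with n observations summing to S gives posterior Gamma(α+S, β+n).
So α = 57 − 47 = 10 and β = 17 − 8 = 9.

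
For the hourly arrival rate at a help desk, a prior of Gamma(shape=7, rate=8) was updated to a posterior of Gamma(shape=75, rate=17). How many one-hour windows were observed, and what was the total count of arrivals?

Gamma–Poisson conjugacy: posterior shape = α + Σxᵢ, posterior rate = β + n.
Matching: Σxᵢ = 75 − 7 = 68 and n = 17 − 8 = 9.

n = 9 one-hour windows with total 68 arrivals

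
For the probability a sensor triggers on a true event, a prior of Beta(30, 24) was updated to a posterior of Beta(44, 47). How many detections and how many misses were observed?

Under Beta–binomial conjugacy the posterior parameters are (a+s, b+f).
So s = 44 − 30 = 14 and f = 47 − 24 = 23.

14 detections and 23 misses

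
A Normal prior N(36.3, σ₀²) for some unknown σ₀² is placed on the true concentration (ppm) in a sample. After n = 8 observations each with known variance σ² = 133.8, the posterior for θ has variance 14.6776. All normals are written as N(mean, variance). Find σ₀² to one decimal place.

σ₀² = 119.9

Posterior precision equals prior precision plus data precision: 1/σ_n² = 1/σ₀² + n/σ².
So 1/σ₀² = 1/14.6776 − 8/133.8 = 0.068131 − 0.059791 = 0.008340.
Hence σ₀² = 1/0.008340 ≈ 119.9.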